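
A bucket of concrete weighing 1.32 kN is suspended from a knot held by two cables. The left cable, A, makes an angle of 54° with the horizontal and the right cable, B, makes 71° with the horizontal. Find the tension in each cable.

T_A = 0.5246 kN, T_B = 0.9472 kN

ΣF_x = 0: −T_A·cos54° + T_B·cos71° = 0 → T_B = 1.80541·T_A.
ΣF_y = 0: T_A·sin54° + T_B·sin71° = 1.32.
Substitute: T_A·(0.809017 + 1.80541·0.945519) = 1.32 → T_A = 0.524628 ≈ 0.5246 kN.
Then T_B = 1.80541 × 0.524628 = 0.9472 kN.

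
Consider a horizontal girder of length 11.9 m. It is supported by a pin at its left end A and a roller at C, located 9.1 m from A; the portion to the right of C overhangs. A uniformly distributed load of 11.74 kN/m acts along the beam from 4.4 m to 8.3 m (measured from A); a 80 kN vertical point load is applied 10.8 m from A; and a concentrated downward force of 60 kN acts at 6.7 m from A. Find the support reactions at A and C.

A_x = 0, A_y = 14.72 kN, C_y = 171.1 kN

Resultant of the distributed load: 11.74 × 3.9 = 45.786 kN at 6.35 m from A.
ΣM about A: C_y·9.1 − (11.74·3.9)·6.35 − 80·10.8 − 60·6.7 = 0 → C_y = 1556.7411/9.1 = 171.07 ≈ 171.1 kN.
ΣF_y = 0: A_y + 171.07 − 11.74·3.9 − 80 − 60 = 0 → A_y = 14.72 kN.
ΣF_x = 0: no horizontal applied forces, so A_x = 0.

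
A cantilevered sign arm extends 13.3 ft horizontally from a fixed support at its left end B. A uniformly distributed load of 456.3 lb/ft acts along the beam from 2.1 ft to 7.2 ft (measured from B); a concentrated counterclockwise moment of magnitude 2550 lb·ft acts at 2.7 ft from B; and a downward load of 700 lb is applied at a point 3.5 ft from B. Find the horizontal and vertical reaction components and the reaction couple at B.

Resultant of the distributed load: 456.3 × 5.1 = 2327.13 lb at 4.65 ft from B.
ΣF_x = 0: B_x = 0.
ΣF_y = 0: B_y − 456.3·5.1 − 700 = 0 → B_y = 3027 lb.
ΣM about B: M_B − (456.3·5.1)·4.65 + 2550 − 700·3.5 = 0 → M_B = 10720 lb·ft.

B_x = 0, B_y = 3027 lb, M_B = 10720 lb·ft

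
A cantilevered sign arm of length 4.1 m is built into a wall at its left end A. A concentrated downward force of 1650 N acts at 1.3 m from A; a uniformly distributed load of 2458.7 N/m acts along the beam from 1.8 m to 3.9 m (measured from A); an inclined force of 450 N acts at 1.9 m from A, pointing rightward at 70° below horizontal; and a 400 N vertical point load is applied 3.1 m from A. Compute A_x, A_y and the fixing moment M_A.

Resultant of the distributed load: 2458.7 × 2.1 = 5163.27 N at 2.85 m from A.
ΣF_x = 0: A_x + 450·cos70° = 0 → A_x = -153.9 N.
ΣF_y = 0: A_y − 1650 − 2458.7·2.1 − 450·sin70° − 400 = 0 → A_y = 7636 N.
ΣM about A: M_A − 1650·1.3 − (2458.7·2.1)·2.85 − 450·sin70°·1.9 − 400·3.1 = 0 → M_A = 18900 N·m.

A_x = -153.9 N, A_y = 7636 N, M_A = 18900 N·m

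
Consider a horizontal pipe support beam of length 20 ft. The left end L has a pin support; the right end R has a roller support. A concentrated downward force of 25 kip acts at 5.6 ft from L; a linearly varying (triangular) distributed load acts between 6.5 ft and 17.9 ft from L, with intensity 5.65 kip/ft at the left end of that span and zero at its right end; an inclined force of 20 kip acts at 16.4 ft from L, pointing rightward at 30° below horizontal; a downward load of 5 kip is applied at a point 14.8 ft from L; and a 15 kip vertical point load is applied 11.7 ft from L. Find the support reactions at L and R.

L_x = -17.32 kip, L_y = 42.94 kip, R_y = 44.26 kip

Resultant of the triangular load: ½ × 5.65 × 11.4 = 32.205 kip, acting at 10.3 ft from L (one-third of the span from the peak).
Moments about L: R_y·20 − 25·5.6 − (½·5.65·11.4)·10.3 − 20·sin30°·16.4 − 5·14.8 − 15·11.7 = 0 → R_y = 885.2115/20 = 44.2606 ≈ 44.26 kip.
ΣF_y = 0: L_y + 44.2606 − 25 − ½·5.65·11.4 − 20·sin30° − 5 − 15 = 0 → L_y = 42.94 kip.
ΣF_x = 0: L_x + 20·cos30° = 0 → L_x = -17.32 kip.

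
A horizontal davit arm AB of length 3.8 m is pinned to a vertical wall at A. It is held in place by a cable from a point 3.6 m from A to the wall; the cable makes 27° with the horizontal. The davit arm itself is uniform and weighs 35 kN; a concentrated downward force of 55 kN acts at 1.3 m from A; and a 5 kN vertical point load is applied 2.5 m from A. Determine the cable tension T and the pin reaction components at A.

ΣM about A: T·sin27°·3.6 − 35·1.9 − 55·1.3 − 5·2.5 = 0 → T = 150.5/(3.6·0.45399) = 92.0847 ≈ 92.08 kN.
ΣF_x = 0: A_x − T·cos27° = 0 → A_x = 92.0847 × 0.891007 = 82.05 kN.
ΣF_y = 0: A_y + T·sin27° − 35 − 55 − 5 = 0 → A_y = 95 − 92.0847 × 0.45399 = 53.19 kN.

T = 92.08 kN, A_x = 82.05 kN, A_y = 53.19 kN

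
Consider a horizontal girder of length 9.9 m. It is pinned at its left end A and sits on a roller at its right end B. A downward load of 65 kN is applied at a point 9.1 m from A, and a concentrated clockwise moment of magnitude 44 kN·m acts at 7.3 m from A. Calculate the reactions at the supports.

A_x = 0, A_y = 0.8081 kN, B_y = 64.19 kN

Taking moments about A: B_y·9.9 − 65·9.1 − 44 = 0 → B_y = 635.5/9.9 = 64.1919 ≈ 64.19 kN.
ΣF_y = 0: A_y + 64.1919 − 65 = 0 → A_y = 0.8081 kN.
ΣF_x = 0: no horizontal applied forces, so A_x = 0.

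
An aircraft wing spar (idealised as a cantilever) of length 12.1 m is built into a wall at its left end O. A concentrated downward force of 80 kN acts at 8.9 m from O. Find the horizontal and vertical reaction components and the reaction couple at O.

O_x = 0, O_y = 80.00 kN, M_O = 712.0 kN·m

ΣF_x = 0: O_x = 0.
ΣF_y = 0: O_y − 80 = 0 → O_y = 80.00 kN.
ΣM about O: M_O − 80·8.9 = 0 → M_O = 712.0 kN·m.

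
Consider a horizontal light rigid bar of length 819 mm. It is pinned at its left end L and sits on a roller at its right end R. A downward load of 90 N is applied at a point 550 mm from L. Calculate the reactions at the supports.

L_x = 0, L_y = 29.56 N, R_y = 60.44 N

Taking moments about L: R_y·819 − 90·550 = 0 → R_y = 49500/819 = 60.4396 ≈ 60.44 N.
ΣF_y = 0: L_y + 60.4396 − 90 = 0 → L_y = 29.56 N.
ΣF_x = 0: no horizontal applied forces, so L_x = 0.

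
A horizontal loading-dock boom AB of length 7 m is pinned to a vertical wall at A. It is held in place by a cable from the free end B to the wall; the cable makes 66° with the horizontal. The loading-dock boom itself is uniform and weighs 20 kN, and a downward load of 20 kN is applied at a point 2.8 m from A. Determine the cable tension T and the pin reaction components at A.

ΣM about A: T·sin66°·7 − 20·3.5 − 20·2.8 = 0 → T = 126/(7·0.913545) = 19.7035 ≈ 19.70 kN.
ΣF_x = 0: A_x − T·cos66° = 0 → A_x = 19.7035 × 0.406737 = 8.014 kN.
ΣF_y = 0: A_y + T·sin66° − 20 − 20 = 0 → A_y = 40 − 19.7035 × 0.913545 = 22.00 kN.

T = 19.70 kN, A_x = 8.014 kN, A_y = 22.00 kN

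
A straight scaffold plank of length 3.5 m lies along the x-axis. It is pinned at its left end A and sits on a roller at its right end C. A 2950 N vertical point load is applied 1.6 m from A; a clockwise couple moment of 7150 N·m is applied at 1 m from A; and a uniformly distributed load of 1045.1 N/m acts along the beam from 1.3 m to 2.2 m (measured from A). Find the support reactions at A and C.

A_x = 0, A_y = 28.87 N, C_y = 3862 N

Resultant of the distributed load: 1045.1 × 0.9 = 940.59 N at 1.75 m from A.
ΣM about A: C_y·3.5 − 2950·1.6 − 7150 − (1045.1·0.9)·1.75 = 0 → C_y = 13516.0325/3.5 = 3861.72 ≈ 3862 N.
ΣF_y = 0: A_y + 3861.72 − 2950 − 1045.1·0.9 = 0 → A_y = 28.87 N.
ΣF_x = 0: no horizontal applied forces, so A_x = 0.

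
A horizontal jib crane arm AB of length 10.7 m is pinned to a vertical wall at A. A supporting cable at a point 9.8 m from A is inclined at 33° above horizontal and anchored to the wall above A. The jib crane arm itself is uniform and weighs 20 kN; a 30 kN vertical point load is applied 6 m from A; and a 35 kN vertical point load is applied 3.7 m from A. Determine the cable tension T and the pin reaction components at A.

T = 78.03 kN, A_x = 65.44 kN, A_y = 42.50 kN

ΣM about A: T·sin33°·9.8 − 20·5.35 − 30·6 − 35·3.7 = 0 → T = 416.5/(9.8·0.544639) = 78.0333 ≈ 78.03 kN.
ΣF_x = 0: A_x − T·cos33° = 0 → A_x = 78.0333 × 0.838671 = 65.44 kN.
ΣF_y = 0: A_y + T·sin33° − 20 − 30 − 35 = 0 → A_y = 85 − 78.0333 × 0.544639 = 42.50 kN.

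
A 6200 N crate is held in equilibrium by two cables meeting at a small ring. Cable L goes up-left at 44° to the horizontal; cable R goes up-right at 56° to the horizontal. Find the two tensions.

T_L = 3520 N, T_R = 4529 N

ΣF_x = 0: −T_L·cos44° + T_R·cos56° = 0 → T_R = 1.28639·T_L.
ΣF_y = 0: T_L·sin44° + T_R·sin56° = 6200.
Substitute: T_L·(0.694658 + 1.28639·0.829038) = 6200 → T_L = 3520.48 ≈ 3520 N.
Then T_R = 1.28639 × 3520.48 = 4529 N.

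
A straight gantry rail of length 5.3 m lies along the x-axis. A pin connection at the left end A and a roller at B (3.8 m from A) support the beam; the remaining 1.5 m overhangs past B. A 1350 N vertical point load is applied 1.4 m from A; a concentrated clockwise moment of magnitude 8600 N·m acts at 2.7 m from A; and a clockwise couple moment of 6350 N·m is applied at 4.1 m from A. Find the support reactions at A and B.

A_x = 0, A_y = -3082 N, B_y = 4432 N

ΣM about A: B_y·3.8 − 1350·1.4 − 8600 − 6350 = 0 → B_y = 16840/3.8 = 4431.58 ≈ 4432 N.
ΣF_y = 0: A_y + 4431.58 − 1350 = 0 → A_y = -3082 N.
ΣF_x = 0: no horizontal applied forces, so A_x = 0.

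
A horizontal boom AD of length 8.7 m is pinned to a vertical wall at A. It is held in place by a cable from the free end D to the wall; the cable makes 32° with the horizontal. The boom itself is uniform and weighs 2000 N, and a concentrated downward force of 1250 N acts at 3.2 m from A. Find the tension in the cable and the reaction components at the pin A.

ΣM about A: T·sin32°·8.7 − 2000·4.35 − 1250·3.2 = 0 → T = 12700/(8.7·0.529919) = 2754.7 ≈ 2755 N.
ΣF_x = 0: A_x − T·cos32° = 0 → A_x = 2754.7 × 0.848048 = 2336 N.
ΣF_y = 0: A_y + T·sin32° − 2000 − 1250 = 0 → A_y = 3250 − 2754.7 × 0.529919 = 1790 N.

T = 2755 N, A_x = 2336 N, A_y = 1790 N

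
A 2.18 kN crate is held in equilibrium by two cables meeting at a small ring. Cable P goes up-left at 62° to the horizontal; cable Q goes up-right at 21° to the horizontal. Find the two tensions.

ΣF_x = 0: −T_P·cos62° + T_Q·cos21° = 0 → T_Q = 0.502872·T_P.
ΣF_y = 0: T_P·sin62° + T_Q·sin21° = 2.18.
Substitute: T_P·(0.882948 + 0.502872·0.358368) = 2.18 → T_P = 2.05049 ≈ 2.050 kN.
Then T_Q = 0.502872 × 2.05049 = 1.031 kN.

T_P = 2.050 kN, T_Q = 1.031 kN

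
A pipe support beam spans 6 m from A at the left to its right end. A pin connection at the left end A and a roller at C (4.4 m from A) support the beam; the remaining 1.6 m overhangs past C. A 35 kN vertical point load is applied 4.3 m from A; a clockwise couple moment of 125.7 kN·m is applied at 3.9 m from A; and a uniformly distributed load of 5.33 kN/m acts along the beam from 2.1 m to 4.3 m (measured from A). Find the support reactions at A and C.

A_x = 0, A_y = -24.57 kN, C_y = 71.30 kN

Resultant of the distributed load: 5.33 × 2.2 = 11.726 kN at 3.2 m from A.
Moments about A: C_y·4.4 − 35·4.3 − 125.7 − (5.33·2.2)·3.2 = 0 → C_y = 313.7232/4.4 = 71.3007 ≈ 71.30 kN.
ΣF_y = 0: A_y + 71.3007 − 35 − 5.33·2.2 = 0 → A_y = -24.57 kN.
ΣF_x = 0: no horizontal applied forces, so A_x = 0.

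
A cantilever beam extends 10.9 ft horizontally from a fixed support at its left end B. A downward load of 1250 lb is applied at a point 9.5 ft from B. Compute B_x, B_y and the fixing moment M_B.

B_x = 0, B_y = 1250 lb, M_B = 11880 lb·ft

ΣF_x = 0: B_x = 0.
ΣF_y = 0: B_y − 1250 = 0 → B_y = 1250 lb.
ΣM about B: M_B − 1250·9.5 = 0 → M_B = 11880 lb·ft.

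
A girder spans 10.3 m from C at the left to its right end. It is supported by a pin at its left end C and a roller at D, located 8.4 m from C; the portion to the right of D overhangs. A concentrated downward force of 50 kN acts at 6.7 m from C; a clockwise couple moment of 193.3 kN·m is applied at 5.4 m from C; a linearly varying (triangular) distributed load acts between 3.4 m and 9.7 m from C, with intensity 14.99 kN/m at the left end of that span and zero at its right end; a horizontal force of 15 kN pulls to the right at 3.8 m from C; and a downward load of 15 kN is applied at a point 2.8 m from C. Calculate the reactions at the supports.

C_x = -15.00 kN, C_y = 13.41 kN, D_y = 98.81 kN

Resultant of the triangular load: ½ × 14.99 × 6.3 = 47.2185 kN, acting at 5.5 m from C (one-third of the span from the peak).
Moments about C: D_y·8.4 − 50·6.7 − 193.3 − (½·14.99·6.3)·5.5 − 15·2.8 = 0 → D_y = 830.00175/8.4 = 98.8097 ≈ 98.81 kN.
ΣF_y = 0: C_y + 98.8097 − 50 − ½·14.99·6.3 − 15 = 0 → C_y = 13.41 kN.
ΣF_x = 0: C_x + 15 = 0 → C_x = -15.00 kN.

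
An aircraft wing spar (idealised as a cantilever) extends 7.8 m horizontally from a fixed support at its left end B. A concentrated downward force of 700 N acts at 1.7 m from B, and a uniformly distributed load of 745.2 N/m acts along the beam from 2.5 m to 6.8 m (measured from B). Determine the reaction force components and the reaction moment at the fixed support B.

B_x = 0, B_y = 3904 N, M_B = 16090 N·m

Resultant of the distributed load: 745.2 × 4.3 = 3204.36 N at 4.65 m from B.
ΣF_x = 0: B_x = 0.
ΣF_y = 0: B_y − 700 − 745.2·4.3 = 0 → B_y = 3904 N.
ΣM about B: M_B − 700·1.7 − (745.2·4.3)·4.65 = 0 → M_B = 16090 N·m.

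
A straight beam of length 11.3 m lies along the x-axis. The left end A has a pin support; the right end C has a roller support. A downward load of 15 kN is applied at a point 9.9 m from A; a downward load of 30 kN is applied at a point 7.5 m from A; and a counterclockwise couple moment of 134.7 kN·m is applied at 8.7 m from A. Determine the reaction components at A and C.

ΣM about A: C_y·11.3 − 15·9.9 − 30·7.5 + 134.7 = 0 → C_y = 238.8/11.3 = 21.1327 ≈ 21.13 kN.
ΣF_y = 0: A_y + 21.1327 − 15 − 30 = 0 → A_y = 23.87 kN.
ΣF_x = 0: no horizontal applied forces, so A_x = 0.

A_x = 0, A_y = 23.87 kN, C_y = 21.13 kN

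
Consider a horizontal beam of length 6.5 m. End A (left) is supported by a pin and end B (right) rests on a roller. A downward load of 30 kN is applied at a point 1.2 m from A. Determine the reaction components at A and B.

A_x = 0, A_y = 24.46 kN, B_y = 5.538 kN

ΣM about A: B_y·6.5 − 30·1.2 = 0 → B_y = 36/6.5 = 5.53846 ≈ 5.538 kN.
ΣF_y = 0: A_y + 5.53846 − 30 = 0 → A_y = 24.46 kN.
ΣF_x = 0: no horizontal applied forces, so A_x = 0.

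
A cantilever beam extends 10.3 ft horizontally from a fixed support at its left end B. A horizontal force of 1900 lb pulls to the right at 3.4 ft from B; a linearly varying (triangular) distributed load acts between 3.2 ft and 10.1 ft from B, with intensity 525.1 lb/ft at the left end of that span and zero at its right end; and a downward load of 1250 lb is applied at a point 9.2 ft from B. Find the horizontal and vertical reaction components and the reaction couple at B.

B_x = -1900 lb, B_y = 3062 lb, M_B = 21460 lb·ft

Resultant of the triangular load: ½ × 525.1 × 6.9 = 1811.595 lb, acting at 5.5 ft from B (one-third of the span from the peak).
ΣF_x = 0: B_x + 1900 = 0 → B_x = -1900 lb.
ΣF_y = 0: B_y − ½·525.1·6.9 − 1250 = 0 → B_y = 3062 lb.
ΣM about B: M_B − (½·525.1·6.9)·5.5 − 1250·9.2 = 0 → M_B = 21460 lb·ft.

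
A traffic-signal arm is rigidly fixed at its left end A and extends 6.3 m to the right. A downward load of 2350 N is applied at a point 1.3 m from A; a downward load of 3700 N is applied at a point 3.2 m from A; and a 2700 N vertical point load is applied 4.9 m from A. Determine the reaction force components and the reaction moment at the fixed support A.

A_x = 0, A_y = 8750 N, M_A = 28120 N·m

ΣF_x = 0: A_x = 0.
ΣF_y = 0: A_y − 2350 − 3700 − 2700 = 0 → A_y = 8750 N.
ΣM about A: M_A − 2350·1.3 − 3700·3.2 − 2700·4.9 = 0 → M_A = 28120 N·m.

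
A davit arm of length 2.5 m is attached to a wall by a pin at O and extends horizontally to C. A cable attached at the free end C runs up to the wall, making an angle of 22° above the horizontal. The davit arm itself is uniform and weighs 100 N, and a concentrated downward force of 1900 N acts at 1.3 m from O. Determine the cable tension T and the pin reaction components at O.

ΣM about O: T·sin22°·2.5 − 100·1.25 − 1900·1.3 = 0 → T = 2595/(2.5·0.374607) = 2770.9 ≈ 2771 N.
ΣF_x = 0: O_x − T·cos22° = 0 → O_x = 2770.9 × 0.927184 = 2569 N.
ΣF_y = 0: O_y + T·sin22° − 100 − 1900 = 0 → O_y = 2000 − 2770.9 × 0.374607 = 962.0 N.

T = 2771 N, O_x = 2569 N, O_y = 962.0 N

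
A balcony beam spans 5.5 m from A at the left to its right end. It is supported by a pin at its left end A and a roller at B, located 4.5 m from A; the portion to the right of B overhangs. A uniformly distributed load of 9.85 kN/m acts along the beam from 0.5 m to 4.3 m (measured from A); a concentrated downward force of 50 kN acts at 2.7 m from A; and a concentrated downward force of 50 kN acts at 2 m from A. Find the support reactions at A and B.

A_x = 0, A_y = 65.25 kN, B_y = 72.18 kN

Resultant of the distributed load: 9.85 × 3.8 = 37.43 kN at 2.4 m from A.
ΣM about A: B_y·4.5 − (9.85·3.8)·2.4 − 50·2.7 − 50·2 = 0 → B_y = 324.832/4.5 = 72.1849 ≈ 72.18 kN.
ΣF_y = 0: A_y + 72.1849 − 9.85·3.8 − 50 − 50 = 0 → A_y = 65.25 kN.
ΣF_x = 0: no horizontal applied forces, so A_x = 0.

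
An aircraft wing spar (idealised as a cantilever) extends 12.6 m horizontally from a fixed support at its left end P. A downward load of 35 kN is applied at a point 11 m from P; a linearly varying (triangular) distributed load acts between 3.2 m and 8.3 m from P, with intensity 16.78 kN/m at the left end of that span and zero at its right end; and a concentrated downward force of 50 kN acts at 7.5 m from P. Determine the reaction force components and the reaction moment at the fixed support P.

Resultant of the triangular load: ½ × 16.78 × 5.1 = 42.789 kN, acting at 4.9 m from P (one-third of the span from the peak).
ΣF_x = 0: P_x = 0.
ΣF_y = 0: P_y − 35 − ½·16.78·5.1 − 50 = 0 → P_y = 127.8 kN.
ΣM about P: M_P − 35·11 − (½·16.78·5.1)·4.9 − 50·7.5 = 0 → M_P = 969.7 kN·m.

P_x = 0, P_y = 127.8 kN, M_P = 969.7 kN·m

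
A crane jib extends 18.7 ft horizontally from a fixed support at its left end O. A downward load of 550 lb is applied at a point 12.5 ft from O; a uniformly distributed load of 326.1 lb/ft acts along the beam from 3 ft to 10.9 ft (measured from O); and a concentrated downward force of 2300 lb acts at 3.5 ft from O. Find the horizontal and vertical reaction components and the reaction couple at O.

Resultant of the distributed load: 326.1 × 7.9 = 2576.19 lb at 6.95 ft from O.
ΣF_x = 0: O_x = 0.
ΣF_y = 0: O_y − 550 − 326.1·7.9 − 2300 = 0 → O_y = 5426 lb.
ΣM about O: M_O − 550·12.5 − (326.1·7.9)·6.95 − 2300·3.5 = 0 → M_O = 32830 lb·ft.

O_x = 0, O_y = 5426 lb, M_O = 32830 lb·ft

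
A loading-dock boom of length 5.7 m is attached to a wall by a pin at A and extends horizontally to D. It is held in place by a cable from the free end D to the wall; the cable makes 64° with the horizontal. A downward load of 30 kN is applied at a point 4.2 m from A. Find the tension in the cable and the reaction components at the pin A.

T = 24.59 kN, A_x = 10.78 kN, A_y = 7.895 kN

ΣM about A: T·sin64°·5.7 − 30·4.2 = 0 → T = 126/(5.7·0.898794) = 24.5944 ≈ 24.59 kN.
ΣF_x = 0: A_x − T·cos64° = 0 → A_x = 24.5944 × 0.438371 = 10.78 kN.
ΣF_y = 0: A_y + T·sin64° − 30 = 0 → A_y = 30 − 24.5944 × 0.898794 = 7.895 kN.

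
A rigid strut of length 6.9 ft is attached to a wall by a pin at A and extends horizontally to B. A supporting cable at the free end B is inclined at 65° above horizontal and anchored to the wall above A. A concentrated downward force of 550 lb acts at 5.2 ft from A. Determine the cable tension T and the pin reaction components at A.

T = 457.3 lb, A_x = 193.3 lb, A_y = 135.5 lb

ΣM about A: T·sin65°·6.9 − 550·5.2 = 0 → T = 2860/(6.9·0.906308) = 457.342 ≈ 457.3 lb.
ΣF_x = 0: A_x − T·cos65° = 0 → A_x = 457.342 × 0.422618 = 193.3 lb.
ΣF_y = 0: A_y + T·sin65° − 550 = 0 → A_y = 550 − 457.342 × 0.906308 = 135.5 lb.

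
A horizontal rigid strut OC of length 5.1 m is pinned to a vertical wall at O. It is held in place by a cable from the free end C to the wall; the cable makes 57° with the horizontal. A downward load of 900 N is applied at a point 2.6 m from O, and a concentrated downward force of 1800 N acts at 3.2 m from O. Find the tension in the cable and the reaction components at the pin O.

ΣM about O: T·sin57°·5.1 − 900·2.6 − 1800·3.2 = 0 → T = 8100/(5.1·0.838671) = 1893.75 ≈ 1894 N.
ΣF_x = 0: O_x − T·cos57° = 0 → O_x = 1893.75 × 0.544639 = 1031 N.
ΣF_y = 0: O_y + T·sin57° − 900 − 1800 = 0 → O_y = 2700 − 1893.75 × 0.838671 = 1112 N.

T = 1894 N, O_x = 1031 N, O_y = 1112 N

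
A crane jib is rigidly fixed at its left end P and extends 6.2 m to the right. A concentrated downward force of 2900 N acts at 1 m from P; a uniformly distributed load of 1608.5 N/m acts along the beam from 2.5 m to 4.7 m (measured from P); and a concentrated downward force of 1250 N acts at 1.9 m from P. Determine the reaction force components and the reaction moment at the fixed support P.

P_x = 0, P_y = 7689 N, M_P = 18010 N·m

Resultant of the distributed load: 1608.5 × 2.2 = 3538.7 N at 3.6 m from P.
ΣF_x = 0: P_x = 0.
ΣF_y = 0: P_y − 2900 − 1608.5·2.2 − 1250 = 0 → P_y = 7689 N.
ΣM about P: M_P − 2900·1 − (1608.5·2.2)·3.6 − 1250·1.9 = 0 → M_P = 18010 N·m.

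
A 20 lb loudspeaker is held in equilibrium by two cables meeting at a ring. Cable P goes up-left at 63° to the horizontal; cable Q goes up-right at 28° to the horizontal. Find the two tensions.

T_P = 17.66 lb, T_Q = 9.081 lb

ΣF_x = 0: −T_P·cos63° + T_Q·cos28° = 0 → T_Q = 0.514176·T_P.
ΣF_y = 0: T_P·sin63° + T_Q·sin28° = 20.
Substitute: T_P·(0.891007 + 0.514176·0.469472) = 20 → T_P = 17.6616 ≈ 17.66 lb.
Then T_Q = 0.514176 × 17.6616 = 9.081 lb.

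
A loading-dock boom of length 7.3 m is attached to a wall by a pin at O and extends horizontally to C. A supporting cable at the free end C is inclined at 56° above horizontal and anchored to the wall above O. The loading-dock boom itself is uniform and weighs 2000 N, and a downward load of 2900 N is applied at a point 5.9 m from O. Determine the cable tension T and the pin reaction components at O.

ΣM about O: T·sin56°·7.3 − 2000·3.65 − 2900·5.9 = 0 → T = 24410/(7.3·0.829038) = 4033.39 ≈ 4033 N.
ΣF_x = 0: O_x − T·cos56° = 0 → O_x = 4033.39 × 0.559193 = 2255 N.
ΣF_y = 0: O_y + T·sin56° − 2000 − 2900 = 0 → O_y = 4900 − 4033.39 × 0.829038 = 1556 N.

T = 4033 N, O_x = 2255 N, O_y = 1556 N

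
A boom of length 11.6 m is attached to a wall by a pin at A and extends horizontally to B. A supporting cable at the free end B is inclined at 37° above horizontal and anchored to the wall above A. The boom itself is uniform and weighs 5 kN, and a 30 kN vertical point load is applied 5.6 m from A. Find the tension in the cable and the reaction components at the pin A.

T = 28.22 kN, A_x = 22.54 kN, A_y = 18.02 kN

ΣM about A: T·sin37°·11.6 − 5·5.8 − 30·5.6 = 0 → T = 197/(11.6·0.601815) = 28.2192 ≈ 28.22 kN.
ΣF_x = 0: A_x − T·cos37° = 0 → A_x = 28.2192 × 0.798636 = 22.54 kN.
ΣF_y = 0: A_y + T·sin37° − 5 − 30 = 0 → A_y = 35 − 28.2192 × 0.601815 = 18.02 kN.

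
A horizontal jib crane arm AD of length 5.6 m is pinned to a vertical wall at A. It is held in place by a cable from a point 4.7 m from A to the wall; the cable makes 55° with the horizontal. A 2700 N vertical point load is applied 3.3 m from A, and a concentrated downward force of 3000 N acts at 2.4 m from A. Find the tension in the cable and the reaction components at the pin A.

T = 4184 N, A_x = 2400 N, A_y = 2272 N

ΣM about A: T·sin55°·4.7 − 2700·3.3 − 3000·2.4 = 0 → T = 16110/(4.7·0.819152) = 4184.4 ≈ 4184 N.
ΣF_x = 0: A_x − T·cos55° = 0 → A_x = 4184.4 × 0.573576 = 2400 N.
ΣF_y = 0: A_y + T·sin55° − 2700 − 3000 = 0 → A_y = 5700 − 4184.4 × 0.819152 = 2272 N.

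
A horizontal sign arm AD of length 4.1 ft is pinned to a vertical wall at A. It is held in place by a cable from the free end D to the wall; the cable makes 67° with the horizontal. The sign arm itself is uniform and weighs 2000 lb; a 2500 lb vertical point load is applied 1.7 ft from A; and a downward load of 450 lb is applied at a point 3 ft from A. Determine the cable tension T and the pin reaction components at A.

T = 2570 lb, A_x = 1004 lb, A_y = 2584 lb

ΣM about A: T·sin67°·4.1 − 2000·2.05 − 2500·1.7 − 450·3 = 0 → T = 9700/(4.1·0.920505) = 2570.17 ≈ 2570 lb.
ΣF_x = 0: A_x − T·cos67° = 0 → A_x = 2570.17 × 0.390731 = 1004 lb.
ΣF_y = 0: A_y + T·sin67° − 2000 − 2500 − 450 = 0 → A_y = 4950 − 2570.17 × 0.920505 = 2584 lb.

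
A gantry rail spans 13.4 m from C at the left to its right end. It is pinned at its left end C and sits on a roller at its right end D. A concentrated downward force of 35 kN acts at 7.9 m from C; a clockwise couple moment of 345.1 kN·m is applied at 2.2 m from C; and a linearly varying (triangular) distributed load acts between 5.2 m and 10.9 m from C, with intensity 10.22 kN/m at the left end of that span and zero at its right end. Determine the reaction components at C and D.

C_x = 0, C_y = 2.306 kN, D_y = 61.82 kN

Resultant of the triangular load: ½ × 10.22 × 5.7 = 29.127 kN, acting at 7.1 m from C (one-third of the span from the peak).
Taking moments about C: D_y·13.4 − 35·7.9 − 345.1 − (½·10.22·5.7)·7.1 = 0 → D_y = 828.4017/13.4 = 61.821 ≈ 61.82 kN.
ΣF_y = 0: C_y + 61.821 − 35 − ½·10.22·5.7 = 0 → C_y = 2.306 kN.
ΣF_x = 0: no horizontal applied forces, so C_x = 0.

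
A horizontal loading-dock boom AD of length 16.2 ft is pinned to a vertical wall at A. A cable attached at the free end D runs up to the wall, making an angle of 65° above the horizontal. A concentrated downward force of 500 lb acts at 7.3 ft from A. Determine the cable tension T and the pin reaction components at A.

ΣM about A: T·sin65°·16.2 − 500·7.3 = 0 → T = 3650/(16.2·0.906308) = 248.601 ≈ 248.6 lb.
ΣF_x = 0: A_x − T·cos65° = 0 → A_x = 248.601 × 0.422618 = 105.1 lb.
ΣF_y = 0: A_y + T·sin65° − 500 = 0 → A_y = 500 − 248.601 × 0.906308 = 274.7 lb.

T = 248.6 lb, A_x = 105.1 lb, A_y = 274.7 lb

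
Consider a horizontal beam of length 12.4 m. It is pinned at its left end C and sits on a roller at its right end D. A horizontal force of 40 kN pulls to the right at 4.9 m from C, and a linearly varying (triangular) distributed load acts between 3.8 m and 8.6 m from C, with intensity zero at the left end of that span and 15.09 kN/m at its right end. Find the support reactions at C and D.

Resultant of the triangular load: ½ × 15.09 × 4.8 = 36.216 kN, acting at 7 m from C (one-third of the span from the peak).
ΣM about C: D_y·12.4 − (½·15.09·4.8)·7 = 0 → D_y = 253.512/12.4 = 20.4445 ≈ 20.44 kN.
ΣF_y = 0: C_y + 20.4445 − ½·15.09·4.8 = 0 → C_y = 15.77 kN.
ΣF_x = 0: C_x + 40 = 0 → C_x = -40.00 kN.

C_x = -40.00 kN, C_y = 15.77 kN, D_y = 20.44 kN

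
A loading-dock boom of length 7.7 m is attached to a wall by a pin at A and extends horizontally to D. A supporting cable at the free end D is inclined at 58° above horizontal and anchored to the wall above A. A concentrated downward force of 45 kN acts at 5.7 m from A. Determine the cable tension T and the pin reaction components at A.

ΣM about A: T·sin58°·7.7 − 45·5.7 = 0 → T = 256.5/(7.7·0.848048) = 39.2804 ≈ 39.28 kN.
ΣF_x = 0: A_x − T·cos58° = 0 → A_x = 39.2804 × 0.529919 = 20.82 kN.
ΣF_y = 0: A_y + T·sin58° − 45 = 0 → A_y = 45 − 39.2804 × 0.848048 = 11.69 kN.

T = 39.28 kN, A_x = 20.82 kN, A_y = 11.69 kN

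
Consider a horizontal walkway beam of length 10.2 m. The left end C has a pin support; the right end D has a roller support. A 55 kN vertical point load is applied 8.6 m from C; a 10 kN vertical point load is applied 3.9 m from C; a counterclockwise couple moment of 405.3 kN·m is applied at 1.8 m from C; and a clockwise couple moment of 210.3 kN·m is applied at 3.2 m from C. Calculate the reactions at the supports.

C_x = 0, C_y = 33.92 kN, D_y = 31.08 kN

ΣM about C: D_y·10.2 − 55·8.6 − 10·3.9 + 405.3 − 210.3 = 0 → D_y = 317/10.2 = 31.0784 ≈ 31.08 kN.
ΣF_y = 0: C_y + 31.0784 − 55 − 10 = 0 → C_y = 33.92 kN.
ΣF_x = 0: no horizontal applied forces, so C_x = 0.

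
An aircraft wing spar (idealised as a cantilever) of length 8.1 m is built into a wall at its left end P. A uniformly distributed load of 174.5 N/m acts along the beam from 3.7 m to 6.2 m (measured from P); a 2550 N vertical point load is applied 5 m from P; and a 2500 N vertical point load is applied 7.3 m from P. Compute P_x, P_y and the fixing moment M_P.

P_x = 0, P_y = 5486 N, M_P = 33160 N·m

Resultant of the distributed load: 174.5 × 2.5 = 436.25 N at 4.95 m from P.
ΣF_x = 0: P_x = 0.
ΣF_y = 0: P_y − 174.5·2.5 − 2550 − 2500 = 0 → P_y = 5486 N.
ΣM about P: M_P − (174.5·2.5)·4.95 − 2550·5 − 2500·7.3 = 0 → M_P = 33160 N·m.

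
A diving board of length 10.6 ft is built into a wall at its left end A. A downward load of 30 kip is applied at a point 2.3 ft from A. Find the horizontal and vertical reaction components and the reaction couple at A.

A_x = 0, A_y = 30.00 kip, M_A = 69.00 kip·ft

ΣF_x = 0: A_x = 0.
ΣF_y = 0: A_y − 30 = 0 → A_y = 30.00 kip.
ΣM about A: M_A − 30·2.3 = 0 → M_A = 69.00 kip·ft.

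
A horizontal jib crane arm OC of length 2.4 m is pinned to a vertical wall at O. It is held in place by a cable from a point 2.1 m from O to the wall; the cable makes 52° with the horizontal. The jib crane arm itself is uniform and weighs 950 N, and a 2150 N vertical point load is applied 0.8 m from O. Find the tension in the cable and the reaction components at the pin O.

T = 1728 N, O_x = 1064 N, O_y = 1738 N

ΣM about O: T·sin52°·2.1 − 950·1.2 − 2150·0.8 = 0 → T = 2860/(2.1·0.788011) = 1728.28 ≈ 1728 N.
ΣF_x = 0: O_x − T·cos52° = 0 → O_x = 1728.28 × 0.615661 = 1064 N.
ΣF_y = 0: O_y + T·sin52° − 950 − 2150 = 0 → O_y = 3100 − 1728.28 × 0.788011 = 1738 N.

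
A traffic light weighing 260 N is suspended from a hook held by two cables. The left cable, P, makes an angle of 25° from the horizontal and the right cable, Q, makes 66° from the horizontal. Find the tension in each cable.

ΣF_x = 0: −T_P·cos25° + T_Q·cos66° = 0 → T_Q = 2.22824·T_P.
ΣF_y = 0: T_P·sin25° + T_Q·sin66° = 260.
Substitute: T_P·(0.422618 + 2.22824·0.913545) = 260 → T_P = 105.768 ≈ 105.8 N.
Then T_Q = 2.22824 × 105.768 = 235.7 N.

T_P = 105.8 N, T_Q = 235.7 N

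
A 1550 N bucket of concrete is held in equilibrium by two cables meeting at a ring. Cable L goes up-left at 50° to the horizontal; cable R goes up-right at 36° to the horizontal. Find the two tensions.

ΣF_x = 0: −T_L·cos50° + T_R·cos36° = 0 → T_R = 0.794529·T_L.
ΣF_y = 0: T_L·sin50° + T_R·sin36° = 1550.
Substitute: T_L·(0.766044 + 0.794529·0.587785) = 1550 → T_L = 1257.04 ≈ 1257 N.
Then T_R = 0.794529 × 1257.04 = 998.8 N.

T_L = 1257 N, T_R = 998.8 N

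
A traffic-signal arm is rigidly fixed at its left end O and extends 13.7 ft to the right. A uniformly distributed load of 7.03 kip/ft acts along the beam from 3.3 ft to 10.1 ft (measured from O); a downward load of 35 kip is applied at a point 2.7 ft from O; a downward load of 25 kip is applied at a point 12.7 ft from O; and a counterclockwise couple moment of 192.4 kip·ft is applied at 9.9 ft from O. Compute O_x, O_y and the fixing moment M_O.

Resultant of the distributed load: 7.03 × 6.8 = 47.804 kip at 6.7 ft from O.
ΣF_x = 0: O_x = 0.
ΣF_y = 0: O_y − 7.03·6.8 − 35 − 25 = 0 → O_y = 107.8 kip.
ΣM about O: M_O − (7.03·6.8)·6.7 − 35·2.7 − 25·12.7 + 192.4 = 0 → M_O = 539.9 kip·ft.

O_x = 0, O_y = 107.8 kip, M_O = 539.9 kip·ft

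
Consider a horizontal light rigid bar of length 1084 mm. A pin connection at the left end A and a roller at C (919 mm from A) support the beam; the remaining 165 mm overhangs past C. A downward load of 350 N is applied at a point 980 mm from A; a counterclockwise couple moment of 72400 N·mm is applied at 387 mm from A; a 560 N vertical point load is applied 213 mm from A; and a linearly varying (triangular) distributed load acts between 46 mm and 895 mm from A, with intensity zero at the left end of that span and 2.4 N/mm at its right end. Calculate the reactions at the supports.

Resultant of the triangular load: ½ × 2.4 × 849 = 1018.8 N, acting at 612 mm from A (one-third of the span from the peak).
ΣM about A: C_y·919 − 350·980 + 72400 − 560·213 − (½·2.4·849)·612 = 0 → C_y = 1013385.6/919 = 1102.7 ≈ 1103 N.
ΣF_y = 0: A_y + 1102.7 − 350 − 560 − ½·2.4·849 = 0 → A_y = 826.1 N.
ΣF_x = 0: no horizontal applied forces, so A_x = 0.

A_x = 0, A_y = 826.1 N, C_y = 1103 N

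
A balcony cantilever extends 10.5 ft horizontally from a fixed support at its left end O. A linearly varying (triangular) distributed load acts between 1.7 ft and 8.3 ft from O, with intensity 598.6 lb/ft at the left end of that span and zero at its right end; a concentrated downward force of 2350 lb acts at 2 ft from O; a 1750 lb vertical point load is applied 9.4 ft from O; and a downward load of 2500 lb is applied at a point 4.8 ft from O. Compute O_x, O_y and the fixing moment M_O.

O_x = 0, O_y = 8575 lb, M_O = 40850 lb·ft

Resultant of the triangular load: ½ × 598.6 × 6.6 = 1975.38 lb, acting at 3.9 ft from O (one-third of the span from the peak).
ΣF_x = 0: O_x = 0.
ΣF_y = 0: O_y − ½·598.6·6.6 − 2350 − 1750 − 2500 = 0 → O_y = 8575 lb.
ΣM about O: M_O − (½·598.6·6.6)·3.9 − 2350·2 − 1750·9.4 − 2500·4.8 = 0 → M_O = 40850 lb·ft.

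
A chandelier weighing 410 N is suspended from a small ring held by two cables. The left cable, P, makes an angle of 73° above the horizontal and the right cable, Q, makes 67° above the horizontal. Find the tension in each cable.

ΣF_x = 0: −T_P·cos73° + T_Q·cos67° = 0 → T_Q = 0.748268·T_P.
ΣF_y = 0: T_P·sin73° + T_Q·sin67° = 410.
Substitute: T_P·(0.956305 + 0.748268·0.920505) = 410 → T_P = 249.227 ≈ 249.2 N.
Then T_Q = 0.748268 × 249.227 = 186.5 N.

T_P = 249.2 N, T_Q = 186.5 N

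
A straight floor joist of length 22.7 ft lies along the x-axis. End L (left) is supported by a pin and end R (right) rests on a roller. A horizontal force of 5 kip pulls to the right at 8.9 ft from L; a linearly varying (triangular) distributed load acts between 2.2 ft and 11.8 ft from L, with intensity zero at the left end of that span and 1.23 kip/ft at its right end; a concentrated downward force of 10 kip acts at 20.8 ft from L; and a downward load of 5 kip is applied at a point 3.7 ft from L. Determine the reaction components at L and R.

L_x = -5.000 kip, L_y = 8.689 kip, R_y = 12.21 kip

Resultant of the triangular load: ½ × 1.23 × 9.6 = 5.904 kip, acting at 8.6 ft from L (one-third of the span from the peak).
ΣM about L: R_y·22.7 − (½·1.23·9.6)·8.6 − 10·20.8 − 5·3.7 = 0 → R_y = 277.2744/22.7 = 12.2147 ≈ 12.21 kip.
ΣF_y = 0: L_y + 12.2147 − ½·1.23·9.6 − 10 − 5 = 0 → L_y = 8.689 kip.
ΣF_x = 0: L_x + 5 = 0 → L_x = -5.000 kip.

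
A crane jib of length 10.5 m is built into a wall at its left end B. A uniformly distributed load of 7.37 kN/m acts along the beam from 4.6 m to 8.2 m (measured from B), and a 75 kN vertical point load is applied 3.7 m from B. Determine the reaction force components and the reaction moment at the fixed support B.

Resultant of the distributed load: 7.37 × 3.6 = 26.532 kN at 6.4 m from B.
ΣF_x = 0: B_x = 0.
ΣF_y = 0: B_y − 7.37·3.6 − 75 = 0 → B_y = 101.5 kN.
ΣM about B: M_B − (7.37·3.6)·6.4 − 75·3.7 = 0 → M_B = 447.3 kN·m.

B_x = 0, B_y = 101.5 kN, M_B = 447.3 kN·m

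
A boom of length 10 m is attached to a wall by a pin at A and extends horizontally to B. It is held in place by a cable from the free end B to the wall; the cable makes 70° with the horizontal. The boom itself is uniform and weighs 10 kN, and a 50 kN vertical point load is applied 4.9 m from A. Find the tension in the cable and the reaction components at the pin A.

ΣM about A: T·sin70°·10 − 10·5 − 50·4.9 = 0 → T = 295/(10·0.939693) = 31.3932 ≈ 31.39 kN.
ΣF_x = 0: A_x − T·cos70° = 0 → A_x = 31.3932 × 0.34202 = 10.74 kN.
ΣF_y = 0: A_y + T·sin70° − 10 − 50 = 0 → A_y = 60 − 31.3932 × 0.939693 = 30.50 kN.

T = 31.39 kN, A_x = 10.74 kN, A_y = 30.50 kN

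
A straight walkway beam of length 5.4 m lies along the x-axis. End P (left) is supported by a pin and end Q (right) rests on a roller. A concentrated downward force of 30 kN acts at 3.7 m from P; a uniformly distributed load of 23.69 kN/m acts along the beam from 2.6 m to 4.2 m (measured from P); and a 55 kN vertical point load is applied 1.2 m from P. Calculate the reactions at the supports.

P_x = 0, P_y = 66.26 kN, Q_y = 56.64 kN

Resultant of the distributed load: 23.69 × 1.6 = 37.904 kN at 3.4 m from P.
ΣM about P: Q_y·5.4 − 30·3.7 − (23.69·1.6)·3.4 − 55·1.2 = 0 → Q_y = 305.8736/5.4 = 56.6433 ≈ 56.64 kN.
ΣF_y = 0: P_y + 56.6433 − 30 − 23.69·1.6 − 55 = 0 → P_y = 66.26 kN.
ΣF_x = 0: no horizontal applied forces, so P_x = 0.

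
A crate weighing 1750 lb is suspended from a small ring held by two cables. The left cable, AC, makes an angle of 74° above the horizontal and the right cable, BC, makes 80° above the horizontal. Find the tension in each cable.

T_AC = 693.2 lb, T_BC = 1100 lb

ΣF_x = 0: −T_AC·cos74° + T_BC·cos80° = 0 → T_BC = 1.58733·T_AC.
ΣF_y = 0: T_AC·sin74° + T_BC·sin80° = 1750.
Substitute: T_AC·(0.961262 + 1.58733·0.984808) = 1750 → T_AC = 693.213 ≈ 693.2 lb.
Then T_BC = 1.58733 × 693.213 = 1100 lb.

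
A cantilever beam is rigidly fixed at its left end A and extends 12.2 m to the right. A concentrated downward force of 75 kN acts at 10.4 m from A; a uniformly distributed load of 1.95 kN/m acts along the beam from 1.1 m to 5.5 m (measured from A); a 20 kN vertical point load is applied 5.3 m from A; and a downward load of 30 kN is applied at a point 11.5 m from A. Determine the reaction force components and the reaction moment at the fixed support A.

A_x = 0, A_y = 133.6 kN, M_A = 1259 kN·m

Resultant of the distributed load: 1.95 × 4.4 = 8.58 kN at 3.3 m from A.
ΣF_x = 0: A_x = 0.
ΣF_y = 0: A_y − 75 − 1.95·4.4 − 20 − 30 = 0 → A_y = 133.6 kN.
ΣM about A: M_A − 75·10.4 − (1.95·4.4)·3.3 − 20·5.3 − 30·11.5 = 0 → M_A = 1259 kN·m.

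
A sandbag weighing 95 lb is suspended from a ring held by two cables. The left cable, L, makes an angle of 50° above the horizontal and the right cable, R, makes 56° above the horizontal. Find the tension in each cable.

ΣF_x = 0: −T_L·cos50° + T_R·cos56° = 0 → T_R = 1.14949·T_L.
ΣF_y = 0: T_L·sin50° + T_R·sin56° = 95.
Substitute: T_L·(0.766044 + 1.14949·0.829038) = 95 → T_L = 55.2642 ≈ 55.26 lb.
Then T_R = 1.14949 × 55.2642 = 63.53 lb.

T_L = 55.26 lb, T_R = 63.53 lb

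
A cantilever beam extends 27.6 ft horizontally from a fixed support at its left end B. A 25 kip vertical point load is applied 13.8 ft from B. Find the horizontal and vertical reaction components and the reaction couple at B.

ΣF_x = 0: B_x = 0.
ΣF_y = 0: B_y − 25 = 0 → B_y = 25.00 kip.
ΣM about B: M_B − 25·13.8 = 0 → M_B = 345.0 kip·ft.

B_x = 0, B_y = 25.00 kip, M_B = 345.0 kip·ft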